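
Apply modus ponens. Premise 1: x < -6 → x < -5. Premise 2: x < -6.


Modus ponens: from (P → Q) and P, infer Q.
P = 'x < -6' is asserted, and P → Q holds, so Q follows.

x < -5.


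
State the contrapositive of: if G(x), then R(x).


The contrapositive of (P → Q) is (¬Q → ¬P); it is logically equivalent to the original.
Here P = 'G(x)' and Q = 'R(x)'.

If not (R(x)), then not (G(x)).


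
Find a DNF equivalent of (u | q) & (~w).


Step 1: Distribute ∧ over ∨: (u ∨ q) ∧ (¬w) = (u ∧ (¬w)) ∨ (q ∧ (¬w)).

(u & (~w)) | (q & (~w))


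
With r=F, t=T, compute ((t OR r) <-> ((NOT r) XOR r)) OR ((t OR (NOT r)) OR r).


Substitute r=F, t=T:
t OR r = T OR F = T
NOT r = T
(NOT r) XOR r = T XOR F = T
(t OR r) <-> ((NOT r) XOR r) = T <-> T = T
NOT r = T
t OR (NOT r) = T OR T = T
(t OR (NOT r)) OR r = T OR F = T
((t OR r) <-> ((NOT r) XOR r)) OR ((t OR (NOT r)) OR r) = T OR T = T

T


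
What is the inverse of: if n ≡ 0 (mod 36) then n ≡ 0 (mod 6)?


The inverse of (P → Q) is (¬P → ¬Q). It is equivalent to the converse, not to the original.
Here P = 'n ≡ 0 (mod 36)' and Q = 'n ≡ 0 (mod 6)'.

If not (n ≡ 0 (mod 36)), then not (n ≡ 0 (mod 6)).


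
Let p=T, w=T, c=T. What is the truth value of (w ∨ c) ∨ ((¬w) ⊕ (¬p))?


Substitute p=T, w=T, c=T:
w ∨ c = T ∨ T = T
¬w = F
¬p = F
(¬w) ⊕ (¬p) = F ⊕ F = F
(w ∨ c) ∨ ((¬w) ⊕ (¬p)) = T ∨ F = T

T


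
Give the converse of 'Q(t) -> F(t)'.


The converse of (P → Q) is (Q → P). It is not in general equivalent to the original.
Here P = 'Q(t)' and Q = 'F(t)'.

If F(t), then Q(t).


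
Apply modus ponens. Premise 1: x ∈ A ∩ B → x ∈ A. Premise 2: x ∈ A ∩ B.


Modus ponens: from (P → Q) and P, infer Q.
P = 'x ∈ A ∩ B' is asserted, and P → Q holds, so Q follows.

x ∈ A.


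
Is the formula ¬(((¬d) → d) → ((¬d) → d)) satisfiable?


Check all 2 assignments over {d}:
d | φ
-----
F | F
T | F
No assignment makes the formula true.

Unsatisfiable.


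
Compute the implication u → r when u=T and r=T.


Implication is false only when antecedent is true and consequent is false.
Substitute: u=T, r=T.
T → T evaluates to T.

T


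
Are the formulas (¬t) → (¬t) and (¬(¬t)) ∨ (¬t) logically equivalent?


Compare truth tables:
t | φ | ψ
---------
F | T | T
T | T | T
The columns φ and ψ agree on every row.

Yes, they are logically equivalent.


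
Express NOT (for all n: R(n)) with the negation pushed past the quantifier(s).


¬(for all x: φ) = there exists x: ¬φ, and ¬(there exists x: φ) = for all x: ¬φ.
Apply to the universal statement.

there exists n: NOT(R(n))


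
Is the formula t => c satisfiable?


Search for a satisfying assignment over {c, t}.
Try c=False, t=False: the formula evaluates to True.
A satisfying assignment exists.

Satisfiable.


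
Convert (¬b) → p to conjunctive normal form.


Step 1: Rewrite (¬b) → p as ¬(¬b) ∨ p.
Step 2: Eliminate any double negations (¬¬X = X).

b ∨ p


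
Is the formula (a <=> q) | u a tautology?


Build the truth table over {a, q, u}:
a | q | u | φ
-------------
False | False | False | True
True | False | False | False
False | True | False | False
True | True | False | True
False | False | True | True
True | False | True | True
False | True | True | True
True | True | True | True
Counterexample at row 2: with a=True, q=False, u=False, the formula is False.

No, it is not a tautology.


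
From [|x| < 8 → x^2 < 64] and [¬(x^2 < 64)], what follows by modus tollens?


Modus tollens: from (P → Q) and ¬Q, infer ¬P.
Q = 'x^2 < 64' is denied; since P → Q, P must also fail.

Not (|x| < 8).


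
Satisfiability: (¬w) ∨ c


Search for a satisfying assignment over {c, w}.
Try c=F, w=F: the formula evaluates to T.
A satisfying assignment exists.

Satisfiable.


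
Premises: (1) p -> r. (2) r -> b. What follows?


Hypothetical syllogism: from (P → Q) and (Q → R), infer (P → R).
Chain the two implications through the shared middle term 'r'.

p -> b


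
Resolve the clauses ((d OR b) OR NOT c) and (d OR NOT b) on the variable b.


The clauses contain complementary literals b and NOTb.
Resolution eliminates this pair and disjoins the remaining literals (merging duplicates).

(d OR NOT c)


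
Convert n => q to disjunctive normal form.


Step 1: Rewrite n → q as ¬n ∨ q.

(~n) | q


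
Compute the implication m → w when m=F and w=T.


Implication is false only when antecedent is true and consequent is false.
Substitute: m=F, w=T.
F → T evaluates to T.

T


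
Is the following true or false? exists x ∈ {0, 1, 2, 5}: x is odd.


Evaluate the predicate on each element: 0:False, 1:True, 2:False, 5:True.
Witness x = 1 satisfies the predicate.

True


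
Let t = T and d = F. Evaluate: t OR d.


Disjunction is false only when both operands are false.
Substitute: t=T, d=F.
T OR F evaluates to T.

T


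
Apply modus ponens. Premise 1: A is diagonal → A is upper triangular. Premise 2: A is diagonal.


Modus ponens: from (P → Q) and P, infer Q.
P = 'A is diagonal' is asserted, and P → Q holds, so Q follows.

A is upper triangular.


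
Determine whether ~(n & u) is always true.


Build the truth table over {n, u}:
n | u | φ
---------
False | False | True
True | False | True
False | True | True
True | True | False
Counterexample at row 4: with n=True, u=True, the formula is False.

No, it is not a tautology.


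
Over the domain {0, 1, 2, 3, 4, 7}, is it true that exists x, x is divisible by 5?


Evaluate the predicate on each element: 0:True, 1:False, 2:False, 3:False, 4:False, 7:False.
Witness x = 0 satisfies the predicate.

True


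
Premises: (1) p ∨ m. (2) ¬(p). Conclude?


Disjunctive syllogism: from (P ∨ Q) and ¬P, infer Q.
One disjunct, 'p', is ruled out; the other must hold.

m


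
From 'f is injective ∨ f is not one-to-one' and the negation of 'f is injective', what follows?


Disjunctive syllogism: from (P ∨ Q) and ¬P, infer Q.
One disjunct, 'f is injective', is ruled out; the other must hold.

f is not one-to-one


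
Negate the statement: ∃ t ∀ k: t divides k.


Negation flips each quantifier (∀↔∃) and negates the inner predicate.
¬(∃ t ∀ k: φ) = ∀ t ∃ k: ¬φ.

∀ t ∃ k: ¬(t divides k)


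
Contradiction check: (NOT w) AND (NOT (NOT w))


Truth table over {w}:
w | φ
-----
F | F
T | F
Every row is false.

Yes, it is a contradiction.


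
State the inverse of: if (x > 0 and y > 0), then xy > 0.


The inverse of (P → Q) is (¬P → ¬Q). It is equivalent to the converse, not to the original.
Here P = '(x > 0 and y > 0)' and Q = 'xy > 0'.

If not ((x > 0 and y > 0)), then not (xy > 0).


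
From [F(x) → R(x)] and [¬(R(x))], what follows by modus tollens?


Modus tollens: from (P → Q) and ¬Q, infer ¬P.
Q = 'R(x)' is denied; since P → Q, P must also fail.

Not (F(x)).


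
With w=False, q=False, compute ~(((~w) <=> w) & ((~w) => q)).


Substitute w=False, q=False:
~w = True
(~w) <=> w = True <=> False = False
~w = True
(~w) => q = True => False = False
((~w) <=> w) & ((~w) => q) = False & False = False
~(((~w) <=> w) & ((~w) => q)) = True

True


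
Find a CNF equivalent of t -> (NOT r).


Step 1: Rewrite t → (¬r) as ¬t ∨ (¬r).

(NOT t) OR (NOT r)


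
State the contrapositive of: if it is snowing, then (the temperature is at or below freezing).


The contrapositive of (P → Q) is (¬Q → ¬P); it is logically equivalent to the original.
Here P = 'it is snowing' and Q = '(the temperature is at or below freezing)'.

If not ((the temperature is at or below freezing)), then not (it is snowing).


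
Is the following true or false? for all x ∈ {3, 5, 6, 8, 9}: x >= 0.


Evaluate the predicate on each element: 3:T, 5:T, 6:T, 8:T, 9:T.
Every element satisfies the predicate.

T


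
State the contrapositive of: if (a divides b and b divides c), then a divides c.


The contrapositive of (P → Q) is (¬Q → ¬P); it is logically equivalent to the original.
Here P = '(a divides b and b divides c)' and Q = 'a divides c'.

If not (a divides c), then not ((a divides b and b divides c)).


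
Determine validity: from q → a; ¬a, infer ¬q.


This matches the form of modus tollens: the conclusion follows in every model of the premises.

Valid.


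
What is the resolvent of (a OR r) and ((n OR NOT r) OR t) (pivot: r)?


The clauses contain complementary literals r and NOTr.
Resolution eliminates this pair and disjoins the remaining literals (merging duplicates).

((a OR n) OR t)


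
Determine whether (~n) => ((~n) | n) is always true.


Build the truth table over {n}:
n | φ
-----
False | True
True | True
Every row evaluates to true.

Yes, it is a tautology.


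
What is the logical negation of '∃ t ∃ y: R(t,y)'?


Negation flips each quantifier (∀↔∃) and negates the inner predicate.
¬(∃ t ∃ y: φ) = ∀ t ∀ y: ¬φ.

∀ t ∀ y: ¬(R(t,y))


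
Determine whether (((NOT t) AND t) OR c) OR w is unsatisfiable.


Truth table over {c, t, w}:
c | t | w | φ
-------------
F | F | F | F
T | F | F | T
F | T | F | F
T | T | F | T
F | F | T | T
T | F | T | T
F | T | T | T
T | T | T | T
Satisfying assignment at row 2: c=T, t=F, w=F gives T.

No, it is not a contradiction.


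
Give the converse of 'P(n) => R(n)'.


The converse of (P → Q) is (Q → P). It is not in general equivalent to the original.
Here P = 'P(n)' and Q = 'R(n)'.

If R(n), then P(n).


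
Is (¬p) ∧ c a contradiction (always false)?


Truth table over {c, p}:
c | p | φ
---------
F | F | F
T | F | T
F | T | F
T | T | F
Satisfying assignment at row 2: c=T, p=F gives T.

No, it is not a contradiction.


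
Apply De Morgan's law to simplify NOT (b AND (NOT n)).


De Morgan: the negation of a conjunction is the disjunction of the negations.
Distribute NOT across AND, flipping it to OR, and negate each literal.

(NOT b) OR n


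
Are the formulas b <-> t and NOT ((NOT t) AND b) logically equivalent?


Compare truth tables:
b | t | φ | ψ
-------------
F | F | T | T
T | F | F | F
F | T | F | T
T | T | T | T
They differ at row 3 (b=F, t=T): φ=F but ψ=T.

No, they are not logically equivalent.


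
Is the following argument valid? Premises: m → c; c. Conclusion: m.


This is affirming the consequent (fallacy). There exist truth assignments where the premises are all true but the conclusion is false.

Invalid.


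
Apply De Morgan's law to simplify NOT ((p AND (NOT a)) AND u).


De Morgan: the negation of a conjunction is the disjunction of the negations.
Distribute NOT across AND, flipping it to OR, and negate each literal.

((NOT p) OR a) OR (NOT u)


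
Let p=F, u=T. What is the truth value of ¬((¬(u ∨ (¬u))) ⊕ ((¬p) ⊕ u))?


Substitute p=F, u=T:
¬u = F
u ∨ (¬u) = T ∨ F = T
¬(u ∨ (¬u)) = F
¬p = T
(¬p) ⊕ u = T ⊕ T = F
(¬(u ∨ (¬u))) ⊕ ((¬p) ⊕ u) = F ⊕ F = F
¬((¬(u ∨ (¬u))) ⊕ ((¬p) ⊕ u)) = T

T


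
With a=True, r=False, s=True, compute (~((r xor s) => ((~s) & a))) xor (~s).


Substitute a=True, r=False, s=True:
r xor s = False xor True = True
~s = False
(~s) & a = False & True = False
(r xor s) => ((~s) & a) = True => False = False
~((r xor s) => ((~s) & a)) = True
~s = False
(~((r xor s) => ((~s) & a))) xor (~s) = True xor False = True

True


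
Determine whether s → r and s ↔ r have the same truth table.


Compare truth tables:
r | s | φ | ψ
-------------
F | F | T | T
T | F | T | F
F | T | F | F
T | T | T | T
They differ at row 2 (r=T, s=F): φ=T but ψ=F.

No, they are not logically equivalent.


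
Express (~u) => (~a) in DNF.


Step 1: Rewrite (¬u) → (¬a) as ¬(¬u) ∨ (¬a).
Step 2: Eliminate any double negations (¬¬X = X).

u | (~a)


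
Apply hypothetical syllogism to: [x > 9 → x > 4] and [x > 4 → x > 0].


Hypothetical syllogism: from (P → Q) and (Q → R), infer (P → R).
Chain the two implications through the shared middle term 'x > 4'.

x > 9 → x > 0


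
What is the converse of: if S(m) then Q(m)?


The converse of (P → Q) is (Q → P). It is not in general equivalent to the original.
Here P = 'S(m)' and Q = 'Q(m)'.

If Q(m), then S(m).


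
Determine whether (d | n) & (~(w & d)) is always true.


Build the truth table over {d, n, w}:
d | n | w | φ
-------------
False | False | False | False
True | False | False | True
False | True | False | True
True | True | False | True
False | False | True | False
True | False | True | False
False | True | True | True
True | True | True | False
Counterexample at row 1: with d=False, n=False, w=False, the formula is False.

No, it is not a tautology.


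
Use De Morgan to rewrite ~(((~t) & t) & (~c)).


De Morgan: the negation of a conjunction is the disjunction of the negations.
Distribute ~ across &, flipping it to |, and negate each literal.

(t | (~t)) | c


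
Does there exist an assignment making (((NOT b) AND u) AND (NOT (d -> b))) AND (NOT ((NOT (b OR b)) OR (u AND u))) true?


Check all 8 assignments over {b, d, u}:
b | d | u | φ
-------------
F | F | F | F
T | F | F | F
F | T | F | F
T | T | F | F
F | F | T | F
T | F | T | F
F | T | T | F
T | T | T | F
No assignment makes the formula true.

Unsatisfiable.


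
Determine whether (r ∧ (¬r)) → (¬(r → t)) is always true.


Build the truth table over {r, t}:
r | t | φ
---------
F | F | T
T | F | T
F | T | T
T | T | T
Every row evaluates to true.

Yes, it is a tautology.


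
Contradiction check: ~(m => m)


Truth table over {m}:
m | φ
-----
False | False
True | False
Every row is false.

Yes, it is a contradiction.


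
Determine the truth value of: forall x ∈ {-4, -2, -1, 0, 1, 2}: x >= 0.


Evaluate the predicate on each element: -4:False, -2:False, -1:False, 0:True, 1:True, 2:True.
Counterexample x = -4 fails the predicate.

False


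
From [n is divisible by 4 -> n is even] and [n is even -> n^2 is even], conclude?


Hypothetical syllogism: from (P → Q) and (Q → R), infer (P → R).
Chain the two implications through the shared middle term 'n is even'.

n is divisible by 4 -> n^2 is even


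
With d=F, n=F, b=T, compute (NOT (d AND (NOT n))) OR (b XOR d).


Substitute d=F, n=F, b=T:
NOT n = T
d AND (NOT n) = F AND T = F
NOT (d AND (NOT n)) = T
b XOR d = T XOR F = T
(NOT (d AND (NOT n))) OR (b XOR d) = T OR T = T

T


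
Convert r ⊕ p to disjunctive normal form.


Step 1: r ⊕ p is true exactly when they disagree: (r ∧ ¬p) ∨ (¬r ∧ p).

(r ∧ (¬p)) ∨ ((¬r) ∧ p)


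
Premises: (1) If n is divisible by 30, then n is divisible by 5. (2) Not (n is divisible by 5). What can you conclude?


Modus tollens: from (P → Q) and ¬Q, infer ¬P.
Q = 'n is divisible by 5' is denied; since P → Q, P must also fail.

Not (n is divisible by 30).


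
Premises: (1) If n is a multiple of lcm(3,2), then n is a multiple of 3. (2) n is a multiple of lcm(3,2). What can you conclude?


Modus ponens: from (P → Q) and P, infer Q.
P = 'n is a multiple of lcm(3,2)' is asserted, and P → Q holds, so Q follows.

n is a multiple of 3.


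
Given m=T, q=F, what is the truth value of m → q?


Implication is false only when antecedent is true and consequent is false.
Substitute: m=T, q=F.
T → F evaluates to F.

F


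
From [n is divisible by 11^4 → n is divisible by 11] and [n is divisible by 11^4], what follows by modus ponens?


Modus ponens: from (P → Q) and P, infer Q.
P = 'n is divisible by 11^4' is asserted, and P → Q holds, so Q follows.

n is divisible by 11.


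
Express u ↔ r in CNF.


Step 1: Rewrite u ↔ r as (u → r) ∧ (r → u).
Step 2: Rewrite each implication as a disjunction.

((¬u) ∨ r) ∧ ((¬r) ∨ u)


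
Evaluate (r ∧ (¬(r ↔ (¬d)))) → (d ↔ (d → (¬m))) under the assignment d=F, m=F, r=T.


Substitute d=F, m=F, r=T:
¬d = T
r ↔ (¬d) = T ↔ T = T
¬(r ↔ (¬d)) = F
r ∧ (¬(r ↔ (¬d))) = T ∧ F = F
¬m = T
d → (¬m) = F → T = T
d ↔ (d → (¬m)) = F ↔ T = F
(r ∧ (¬(r ↔ (¬d)))) → (d ↔ (d → (¬m))) = F → F = T

T


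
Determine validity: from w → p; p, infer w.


This is affirming the consequent (fallacy). There exist truth assignments where the premises are all true but the conclusion is false.

Invalid.


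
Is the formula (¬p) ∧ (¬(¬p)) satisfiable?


Check all 2 assignments over {p}:
p | φ
-----
F | F
T | F
No assignment makes the formula true.

Unsatisfiable.


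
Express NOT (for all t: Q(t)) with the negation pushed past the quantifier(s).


¬(for all x: φ) = there exists x: ¬φ, and ¬(there exists x: φ) = for all x: ¬φ.
Apply to the universal statement.

there exists t: NOT(Q(t))


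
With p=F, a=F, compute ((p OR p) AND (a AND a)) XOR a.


Substitute p=F, a=F:
p OR p = F OR F = F
a AND a = F AND F = F
(p OR p) AND (a AND a) = F AND F = F
((p OR p) AND (a AND a)) XOR a = F XOR F = F

F


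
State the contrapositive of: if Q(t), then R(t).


The contrapositive of (P → Q) is (¬Q → ¬P); it is logically equivalent to the original.
Here P = 'Q(t)' and Q = 'R(t)'.

If not (R(t)), then not (Q(t)).


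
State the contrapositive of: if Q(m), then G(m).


The contrapositive of (P → Q) is (¬Q → ¬P); it is logically equivalent to the original.
Here P = 'Q(m)' and Q = 'G(m)'.

If not (G(m)), then not (Q(m)).


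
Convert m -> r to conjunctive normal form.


Step 1: Rewrite m → r as ¬m ∨ r.

(NOT m) OR r


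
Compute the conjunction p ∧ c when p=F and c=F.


Conjunction is true only when both operands are true.
Substitute: p=F, c=F.
F ∧ F evaluates to F.

F


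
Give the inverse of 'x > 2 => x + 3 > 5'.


The inverse of (P → Q) is (¬P → ¬Q). It is equivalent to the converse, not to the original.
Here P = 'x > 2' and Q = 'x + 3 > 5'.

If not (x > 2), then not (x + 3 > 5).


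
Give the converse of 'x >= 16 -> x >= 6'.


The converse of (P → Q) is (Q → P). It is not in general equivalent to the original.
Here P = 'x >= 16' and Q = 'x >= 6'.

If x >= 6, then x >= 16.


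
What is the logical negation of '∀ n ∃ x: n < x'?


Negation flips each quantifier (∀↔∃) and negates the inner predicate.
¬(∀ n ∃ x: φ) = ∃ n ∀ x: ¬φ.

∃ n ∀ x: ¬(n < x)


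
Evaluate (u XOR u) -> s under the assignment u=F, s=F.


Substitute u=F, s=F:
u XOR u = F XOR F = F
(u XOR u) -> s = F -> F = T

T


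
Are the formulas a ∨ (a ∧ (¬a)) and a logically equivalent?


Compare truth tables:
a | φ | ψ
---------
F | F | F
T | T | T
The columns φ and ψ agree on every row.

Yes, they are logically equivalent.


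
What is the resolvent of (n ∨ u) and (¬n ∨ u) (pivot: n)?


The clauses contain complementary literals n and ¬n.
Resolution eliminates this pair and disjoins the remaining literals (merging duplicates).

u


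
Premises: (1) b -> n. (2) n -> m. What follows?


Hypothetical syllogism: from (P → Q) and (Q → R), infer (P → R).
Chain the two implications through the shared middle term 'n'.

b -> m


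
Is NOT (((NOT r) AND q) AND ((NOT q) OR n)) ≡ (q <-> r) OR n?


Compare truth tables:
n | q | r | φ | ψ
-----------------
F | F | F | T | T
T | F | F | T | T
F | T | F | T | F
T | T | F | F | T
F | F | T | T | F
T | F | T | T | T
F | T | T | T | T
T | T | T | T | T
They differ at row 3 (n=F, q=T, r=F): φ=T but ψ=F.

No, they are not logically equivalent.


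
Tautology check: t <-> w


Build the truth table over {t, w}:
t | w | φ
---------
F | F | T
T | F | F
F | T | F
T | T | T
Counterexample at row 2: with t=T, w=F, the formula is F.

No, it is not a tautology.


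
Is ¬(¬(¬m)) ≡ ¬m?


Compare truth tables:
m | φ | ψ
---------
F | T | T
T | F | F
The columns φ and ψ agree on every row.

Yes, they are logically equivalent.


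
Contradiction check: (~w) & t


Truth table over {t, w}:
t | w | φ
---------
False | False | False
True | False | True
False | True | False
True | True | False
Satisfying assignment at row 2: t=True, w=False gives True.

No, it is not a contradiction.


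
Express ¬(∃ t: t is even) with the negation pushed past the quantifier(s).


¬(∀ x: φ) = ∃ x: ¬φ, and ¬(∃ x: φ) = ∀ x: ¬φ.
Apply to the existential statement.

∀ t: ¬(t is even)


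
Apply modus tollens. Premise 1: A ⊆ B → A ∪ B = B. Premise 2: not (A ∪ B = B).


Modus tollens: from (P → Q) and ¬Q, infer ¬P.
Q = 'A ∪ B = B' is denied; since P → Q, P must also fail.

Not (A ⊆ B).


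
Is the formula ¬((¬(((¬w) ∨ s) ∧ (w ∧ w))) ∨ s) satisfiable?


Check all 4 assignments over {s, w}:
s | w | φ
---------
F | F | F
T | F | F
F | T | F
T | T | F
No assignment makes the formula true.

Unsatisfiable.


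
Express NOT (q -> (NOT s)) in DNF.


Step 1: Rewrite implication then negate: ¬(¬q ∨ (¬s)) = q ∧ ¬(¬s).
Step 2: Eliminate any double negations (¬¬X = X).

q AND s


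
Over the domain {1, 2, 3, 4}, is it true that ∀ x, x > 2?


Evaluate the predicate on each element: 1:F, 2:F, 3:T, 4:T.
Counterexample x = 1 fails the predicate.

F


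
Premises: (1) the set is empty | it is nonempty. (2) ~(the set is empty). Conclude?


Disjunctive syllogism: from (P ∨ Q) and ¬P, infer Q.
One disjunct, 'the set is empty', is ruled out; the other must hold.

it is nonempty


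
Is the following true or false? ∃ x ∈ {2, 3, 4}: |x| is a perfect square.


Evaluate the predicate on each element: 2:F, 3:F, 4:T.
Witness x = 4 satisfies the predicate.

T


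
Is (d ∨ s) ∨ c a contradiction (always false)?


Truth table over {c, d, s}:
c | d | s | φ
-------------
F | F | F | F
T | F | F | T
F | T | F | T
T | T | F | T
F | F | T | T
T | F | T | T
F | T | T | T
T | T | T | T
Satisfying assignment at row 2: c=T, d=F, s=F gives T.

No, it is not a contradiction.


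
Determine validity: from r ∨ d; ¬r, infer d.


This matches the form of disjunctive syllogism: the conclusion follows in every model of the premises.

Valid.


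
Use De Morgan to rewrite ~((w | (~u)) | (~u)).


De Morgan: the negation of a disjunction is the conjunction of the negations.
Distribute ~ across |, flipping it to &, and negate each literal.

((~w) & u) & u


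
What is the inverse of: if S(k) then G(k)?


The inverse of (P → Q) is (¬P → ¬Q). It is equivalent to the converse, not to the original.
Here P = 'S(k)' and Q = 'G(k)'.

If not (S(k)), then not (G(k)).


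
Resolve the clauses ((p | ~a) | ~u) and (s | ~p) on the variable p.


The clauses contain complementary literals p and ~p.
Resolution eliminates this pair and disjoins the remaining literals (merging duplicates).

((~u | ~a) | s)


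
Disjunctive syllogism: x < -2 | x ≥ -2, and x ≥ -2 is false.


Disjunctive syllogism: from (P ∨ Q) and ¬P, infer Q.
One disjunct, 'x ≥ -2', is ruled out; the other must hold.

x < -2


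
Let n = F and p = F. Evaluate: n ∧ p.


Conjunction is true only when both operands are true.
Substitute: n=F, p=F.
F ∧ F evaluates to F.

F


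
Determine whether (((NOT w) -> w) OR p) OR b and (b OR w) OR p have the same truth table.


Compare truth tables:
b | p | w | φ | ψ
-----------------
F | F | F | F | F
T | F | F | T | T
F | T | F | T | T
T | T | F | T | T
F | F | T | T | T
T | F | T | T | T
F | T | T | T | T
T | T | T | T | T
The columns φ and ψ agree on every row.

Yes, they are logically equivalent.


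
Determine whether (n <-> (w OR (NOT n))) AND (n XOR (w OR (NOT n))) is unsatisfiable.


Truth table over {n, w}:
n | w | φ
---------
F | F | F
T | F | F
F | T | F
T | T | F
Every row is false.

Yes, it is a contradiction.


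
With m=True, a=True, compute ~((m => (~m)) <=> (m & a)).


Substitute m=True, a=True:
~m = False
m => (~m) = True => False = False
m & a = True & True = True
(m => (~m)) <=> (m & a) = False <=> True = False
~((m => (~m)) <=> (m & a)) = True

True


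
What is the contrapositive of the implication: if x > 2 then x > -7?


The contrapositive of (P → Q) is (¬Q → ¬P); it is logically equivalent to the original.
Here P = 'x > 2' and Q = 'x > -7'.

If not (x > -7), then not (x > 2).


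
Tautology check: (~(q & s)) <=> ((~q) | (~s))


Build the truth table over {q, s}:
q | s | φ
---------
False | False | True
True | False | True
False | True | True
True | True | True
Every row evaluates to true.

Yes, it is a tautology.


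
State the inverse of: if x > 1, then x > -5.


The inverse of (P → Q) is (¬P → ¬Q). It is equivalent to the converse, not to the original.
Here P = 'x > 1' and Q = 'x > -5'.

If not (x > 1), then not (x > -5).


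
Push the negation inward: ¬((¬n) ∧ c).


De Morgan: the negation of a conjunction is the disjunction of the negations.
Distribute ¬ across ∧, flipping it to ∨, and negate each literal.

n ∨ (¬c)


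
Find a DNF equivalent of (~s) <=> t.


Step 1: (¬s) ↔ t is true exactly when both agree: ((¬s) ∧ t) ∨ (¬(¬s) ∧ ¬t).
Step 2: Eliminate any double negations (¬¬X = X).

((~s) & t) | (s & (~t))


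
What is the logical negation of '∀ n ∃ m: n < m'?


Negation flips each quantifier (∀↔∃) and negates the inner predicate.
¬(∀ n ∃ m: φ) = ∃ n ∀ m: ¬φ.

∃ n ∀ m: ¬(n < m)


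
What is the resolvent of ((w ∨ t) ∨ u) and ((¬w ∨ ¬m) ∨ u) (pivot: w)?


The clauses contain complementary literals w and ¬w.
Resolution eliminates this pair and disjoins the remaining literals (merging duplicates).

((t ∨ u) ∨ ¬m)


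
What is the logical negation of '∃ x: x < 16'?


¬(∀ x: φ) = ∃ x: ¬φ, and ¬(∃ x: φ) = ∀ x: ¬φ.
Apply to the existential statement.

∀ x: ¬(x < 16)


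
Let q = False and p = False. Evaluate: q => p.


Implication is false only when antecedent is true and consequent is false.
Substitute: q=False, p=False.
False => False evaluates to True.

True


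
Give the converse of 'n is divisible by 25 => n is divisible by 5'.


The converse of (P → Q) is (Q → P). It is not in general equivalent to the original.
Here P = 'n is divisible by 25' and Q = 'n is divisible by 5'.

If n is divisible by 5, then n is divisible by 25.


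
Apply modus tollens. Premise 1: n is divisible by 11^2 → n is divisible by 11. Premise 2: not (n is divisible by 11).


Modus tollens: from (P → Q) and ¬Q, infer ¬P.
Q = 'n is divisible by 11' is denied; since P → Q, P must also fail.

Not (n is divisible by 11^2).


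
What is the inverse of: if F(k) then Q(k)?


The inverse of (P → Q) is (¬P → ¬Q). It is equivalent to the converse, not to the original.
Here P = 'F(k)' and Q = 'Q(k)'.

If not (F(k)), then not (Q(k)).


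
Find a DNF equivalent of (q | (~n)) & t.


Step 1: Distribute ∧ over ∨: (q ∨ (¬n)) ∧ t = (q ∧ t) ∨ ((¬n) ∧ t).

(q & t) | ((~n) & t)


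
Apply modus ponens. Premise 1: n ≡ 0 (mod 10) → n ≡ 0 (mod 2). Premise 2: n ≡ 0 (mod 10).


Modus ponens: from (P → Q) and P, infer Q.
P = 'n ≡ 0 (mod 10)' is asserted, and P → Q holds, so Q follows.

n ≡ 0 (mod 2).


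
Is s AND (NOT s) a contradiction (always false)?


Truth table over {s}:
s | φ
-----
F | F
T | F
Every row is false.

Yes, it is a contradiction.


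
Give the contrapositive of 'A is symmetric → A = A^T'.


The contrapositive of (P → Q) is (¬Q → ¬P); it is logically equivalent to the original.
Here P = 'A is symmetric' and Q = 'A = A^T'.

If not (A = A^T), then not (A is symmetric).


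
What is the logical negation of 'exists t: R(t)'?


¬(forall x: φ) = exists x: ¬φ, and ¬(exists x: φ) = forall x: ¬φ.
Apply to the existential statement.

forall t: ~(R(t))


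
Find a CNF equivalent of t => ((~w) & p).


Step 1: Rewrite t → ((¬w) ∧ p) as ¬t ∨ ((¬w) ∧ p).
Step 2: Distribute ∨ over ∧.

((~t) | (~w)) & ((~t) | p)


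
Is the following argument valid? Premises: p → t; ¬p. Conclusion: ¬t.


This is denying the antecedent (fallacy). There exist truth assignments where the premises are all true but the conclusion is false.

Invalid.


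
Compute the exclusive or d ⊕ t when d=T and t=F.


Exclusive or is true when exactly one operand is true.
Substitute: d=T, t=F.
T ⊕ F evaluates to T.

T


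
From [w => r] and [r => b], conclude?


Hypothetical syllogism: from (P → Q) and (Q → R), infer (P → R).
Chain the two implications through the shared middle term 'r'.

w => b


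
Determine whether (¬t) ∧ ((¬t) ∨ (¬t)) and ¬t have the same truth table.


Compare truth tables:
t | φ | ψ
---------
F | T | T
T | F | F
The columns φ and ψ agree on every row.

Yes, they are logically equivalent.


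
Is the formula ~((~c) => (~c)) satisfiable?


Check all 2 assignments over {c}:
c | φ
-----
False | False
True | False
No assignment makes the formula true.

Unsatisfiable.


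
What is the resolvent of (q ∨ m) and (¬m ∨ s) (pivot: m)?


The clauses contain complementary literals m and ¬m.
Resolution eliminates this pair and disjoins the remaining literals (merging duplicates).

(q ∨ s)


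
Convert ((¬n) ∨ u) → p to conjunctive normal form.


Step 1: Rewrite as ¬((¬n) ∨ u) ∨ p = (¬(¬n) ∧ ¬u) ∨ p.
Step 2: Distribute ∨ over ∧.
Step 3: Eliminate any double negations (¬¬X = X).

(n ∨ p) ∧ ((¬u) ∨ p)


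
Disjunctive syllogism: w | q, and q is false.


Disjunctive syllogism: from (P ∨ Q) and ¬P, infer Q.
One disjunct, 'q', is ruled out; the other must hold.

w


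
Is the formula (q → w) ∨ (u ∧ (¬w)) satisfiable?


Search for a satisfying assignment over {q, u, w}.
Try q=F, u=F, w=F: the formula evaluates to T.
A satisfying assignment exists.

Satisfiable.


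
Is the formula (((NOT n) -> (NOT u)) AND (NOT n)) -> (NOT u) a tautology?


Build the truth table over {n, u}:
n | u | φ
---------
F | F | T
T | F | T
F | T | T
T | T | T
Every row evaluates to true.

Yes, it is a tautology.


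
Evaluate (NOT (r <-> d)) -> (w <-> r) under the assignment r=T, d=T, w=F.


Substitute r=T, d=T, w=F:
r <-> d = T <-> T = T
NOT (r <-> d) = F
w <-> r = F <-> T = F
(NOT (r <-> d)) -> (w <-> r) = F -> F = T

T


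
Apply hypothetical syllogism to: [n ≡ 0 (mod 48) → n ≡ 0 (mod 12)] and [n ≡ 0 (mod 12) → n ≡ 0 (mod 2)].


Hypothetical syllogism: from (P → Q) and (Q → R), infer (P → R).
Chain the two implications through the shared middle term 'n ≡ 0 (mod 12)'.

n ≡ 0 (mod 48) → n ≡ 0 (mod 2)


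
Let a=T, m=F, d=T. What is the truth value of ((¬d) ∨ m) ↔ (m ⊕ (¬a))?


Substitute a=T, m=F, d=T:
¬d = F
(¬d) ∨ m = F ∨ F = F
¬a = F
m ⊕ (¬a) = F ⊕ F = F
((¬d) ∨ m) ↔ (m ⊕ (¬a)) = F ↔ F = T

T


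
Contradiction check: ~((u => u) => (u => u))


Truth table over {u}:
u | φ
-----
False | False
True | False
Every row is false.

Yes, it is a contradiction.


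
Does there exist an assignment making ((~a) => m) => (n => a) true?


Search for a satisfying assignment over {a, m, n}.
Try a=False, m=False, n=False: the formula evaluates to True.
A satisfying assignment exists.

Satisfiable.


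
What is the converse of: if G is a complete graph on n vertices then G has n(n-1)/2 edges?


The converse of (P → Q) is (Q → P). It is not in general equivalent to the original.
Here P = 'G is a complete graph on n vertices' and Q = 'G has n(n-1)/2 edges'.

If G has n(n-1)/2 edges, then G is a complete graph on n vertices.


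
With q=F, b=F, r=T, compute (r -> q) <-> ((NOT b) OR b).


Substitute q=F, b=F, r=T:
r -> q = T -> F = F
NOT b = T
(NOT b) OR b = T OR F = T
(r -> q) <-> ((NOT b) OR b) = F <-> T = F

F


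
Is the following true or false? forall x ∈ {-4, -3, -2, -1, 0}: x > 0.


Evaluate the predicate on each element: -4:False, -3:False, -2:False, -1:False, 0:False.
Counterexample x = -4 fails the predicate.

False


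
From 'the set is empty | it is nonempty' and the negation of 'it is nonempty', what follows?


Disjunctive syllogism: from (P ∨ Q) and ¬P, infer Q.
One disjunct, 'it is nonempty', is ruled out; the other must hold.

the set is empty


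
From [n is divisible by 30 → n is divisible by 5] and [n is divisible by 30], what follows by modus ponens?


Modus ponens: from (P → Q) and P, infer Q.
P = 'n is divisible by 30' is asserted, and P → Q holds, so Q follows.

n is divisible by 5.


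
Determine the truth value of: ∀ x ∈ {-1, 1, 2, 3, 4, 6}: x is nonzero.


Evaluate the predicate on each element: -1:T, 1:T, 2:T, 3:T, 4:T, 6:T.
Every element satisfies the predicate.

T


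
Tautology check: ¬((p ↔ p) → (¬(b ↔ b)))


Build the truth table over {b, p}:
b | p | φ
---------
F | F | T
T | F | T
F | T | T
T | T | T
Every row evaluates to true.

Yes, it is a tautology.


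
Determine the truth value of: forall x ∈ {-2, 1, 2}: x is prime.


Evaluate the predicate on each element: -2:False, 1:False, 2:True.
Counterexample x = -2 fails the predicate.

False


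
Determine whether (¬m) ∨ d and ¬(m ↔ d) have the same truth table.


Compare truth tables:
d | m | φ | ψ
-------------
F | F | T | F
T | F | T | T
F | T | F | T
T | T | T | F
They differ at row 1 (d=F, m=F): φ=T but ψ=F.

No, they are not logically equivalent.


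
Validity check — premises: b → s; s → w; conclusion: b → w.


This matches the form of hypothetical syllogism: the conclusion follows in every model of the premises.

Valid.


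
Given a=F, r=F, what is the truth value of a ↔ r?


Biconditional is true when both operands have the same truth value.
Substitute: a=F, r=F.
F ↔ F evaluates to T.

T


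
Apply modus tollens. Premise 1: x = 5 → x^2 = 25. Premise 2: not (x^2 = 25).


Modus tollens: from (P → Q) and ¬Q, infer ¬P.
Q = 'x^2 = 25' is denied; since P → Q, P must also fail.

Not (x = 5).


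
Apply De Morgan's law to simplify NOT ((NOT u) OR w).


De Morgan: the negation of a disjunction is the conjunction of the negations.
Distribute NOT across OR, flipping it to AND, and negate each literal.

u AND (NOT w)


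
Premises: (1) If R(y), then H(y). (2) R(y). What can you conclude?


Modus ponens: from (P → Q) and P, infer Q.
P = 'R(y)' is asserted, and P → Q holds, so Q follows.

H(y).


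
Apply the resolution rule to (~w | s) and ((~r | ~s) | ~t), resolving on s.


The clauses contain complementary literals s and ~s.
Resolution eliminates this pair and disjoins the remaining literals (merging duplicates).

((~w | ~t) | ~r)


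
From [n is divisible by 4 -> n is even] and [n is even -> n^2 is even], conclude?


Hypothetical syllogism: from (P → Q) and (Q → R), infer (P → R).
Chain the two implications through the shared middle term 'n is even'.

n is divisible by 4 -> n^2 is even


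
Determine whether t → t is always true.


Build the truth table over {t}:
t | φ
-----
F | T
T | T
Every row evaluates to true.

Yes, it is a tautology.


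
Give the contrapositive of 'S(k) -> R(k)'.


The contrapositive of (P → Q) is (¬Q → ¬P); it is logically equivalent to the original.
Here P = 'S(k)' and Q = 'R(k)'.

If not (R(k)), then not (S(k)).


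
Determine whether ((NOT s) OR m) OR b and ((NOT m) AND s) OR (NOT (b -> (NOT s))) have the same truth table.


Compare truth tables:
b | m | s | φ | ψ
-----------------
F | F | F | T | F
T | F | F | T | F
F | T | F | T | F
T | T | F | T | F
F | F | T | F | T
T | F | T | T | T
F | T | T | T | F
T | T | T | T | T
They differ at row 1 (b=F, m=F, s=F): φ=T but ψ=F.

No, they are not logically equivalent.


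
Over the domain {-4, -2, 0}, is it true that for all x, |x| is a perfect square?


Evaluate the predicate on each element: -4:T, -2:F, 0:T.
Counterexample x = -2 fails the predicate.

F


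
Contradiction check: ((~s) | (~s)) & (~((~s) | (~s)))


Truth table over {s}:
s | φ
-----
False | False
True | False
Every row is false.

Yes, it is a contradiction.


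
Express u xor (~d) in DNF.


Step 1: u ⊕ (¬d) is true exactly when they disagree: (u ∧ ¬(¬d)) ∨ (¬u ∧ (¬d)).
Step 2: Eliminate any double negations (¬¬X = X).

(u & d) | ((~u) & (~d))


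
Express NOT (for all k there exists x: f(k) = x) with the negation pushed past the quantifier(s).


Negation flips each quantifier (∀↔∃) and negates the inner predicate.
¬(for all k there exists x: φ) = there exists k for all x: ¬φ.

there exists k for all x: NOT(f(k) = x)


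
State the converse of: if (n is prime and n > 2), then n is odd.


The converse of (P → Q) is (Q → P). It is not in general equivalent to the original.
Here P = '(n is prime and n > 2)' and Q = 'n is odd'.

If n is odd, then (n is prime and n > 2).


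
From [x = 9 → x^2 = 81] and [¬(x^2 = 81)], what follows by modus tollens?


Modus tollens: from (P → Q) and ¬Q, infer ¬P.
Q = 'x^2 = 81' is denied; since P → Q, P must also fail.

Not (x = 9).


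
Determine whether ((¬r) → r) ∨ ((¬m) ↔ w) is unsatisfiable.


Truth table over {m, r, w}:
m | r | w | φ
-------------
F | F | F | F
T | F | F | T
F | T | F | T
T | T | F | T
F | F | T | T
T | F | T | F
F | T | T | T
T | T | T | T
Satisfying assignment at row 2: m=T, r=F, w=F gives T.

No, it is not a contradiction.


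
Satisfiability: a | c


Search for a satisfying assignment over {a, c}.
Try a=True, c=False: the formula evaluates to True.
A satisfying assignment exists.

Satisfiable.


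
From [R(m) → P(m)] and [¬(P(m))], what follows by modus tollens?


Modus tollens: from (P → Q) and ¬Q, infer ¬P.
Q = 'P(m)' is denied; since P → Q, P must also fail.

Not (R(m)).


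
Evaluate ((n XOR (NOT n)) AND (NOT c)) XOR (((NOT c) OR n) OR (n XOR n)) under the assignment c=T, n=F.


Substitute c=T, n=F:
NOT n = T
n XOR (NOT n) = F XOR T = T
NOT c = F
(n XOR (NOT n)) AND (NOT c) = T AND F = F
NOT c = F
(NOT c) OR n = F OR F = F
n XOR n = F XOR F = F
((NOT c) OR n) OR (n XOR n) = F OR F = F
((n XOR (NOT n)) AND (NOT c)) XOR (((NOT c) OR n) OR (n XOR n)) = F XOR F = F

F


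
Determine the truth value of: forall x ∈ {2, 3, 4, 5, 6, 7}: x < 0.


Evaluate the predicate on each element: 2:False, 3:False, 4:False, 5:False, 6:False, 7:False.
Counterexample x = 2 fails the predicate.

False


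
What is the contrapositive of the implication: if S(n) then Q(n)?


The contrapositive of (P → Q) is (¬Q → ¬P); it is logically equivalent to the original.
Here P = 'S(n)' and Q = 'Q(n)'.

If not (Q(n)), then not (S(n)).


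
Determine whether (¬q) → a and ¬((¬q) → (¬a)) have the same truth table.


Compare truth tables:
a | q | φ | ψ
-------------
F | F | F | F
T | F | T | T
F | T | T | F
T | T | T | F
They differ at row 3 (a=F, q=T): φ=T but ψ=F.

No, they are not logically equivalent.


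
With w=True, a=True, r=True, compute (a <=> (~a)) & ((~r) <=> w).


Substitute w=True, a=True, r=True:
~a = False
a <=> (~a) = True <=> False = False
~r = False
(~r) <=> w = False <=> True = False
(a <=> (~a)) & ((~r) <=> w) = False & False = False

False


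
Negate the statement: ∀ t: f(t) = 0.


¬(∀ x: φ) = ∃ x: ¬φ, and ¬(∃ x: φ) = ∀ x: ¬φ.
Apply to the universal statement.

∃ t: ¬(f(t) = 0)


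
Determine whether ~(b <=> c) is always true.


Build the truth table over {b, c}:
b | c | φ
---------
False | False | False
True | False | True
False | True | True
True | True | False
Counterexample at row 1: with b=False, c=False, the formula is False.

No, it is not a tautology.
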